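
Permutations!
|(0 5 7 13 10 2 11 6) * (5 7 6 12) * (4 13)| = 10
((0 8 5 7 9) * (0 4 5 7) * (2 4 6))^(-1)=(0 5 4 2 6 9 7 8)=((0 8 7 9 6 2 4 5))^(-1)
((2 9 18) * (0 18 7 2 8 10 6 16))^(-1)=(0 16 6 10 8 18)(2 7 9)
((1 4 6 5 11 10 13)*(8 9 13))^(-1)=(1 13 9 8 10 11 5 6 4)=((1 4 6 5 11 10 8 9 13))^(-1)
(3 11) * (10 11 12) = [0, 1, 2, 12, 4, 5, 6, 7, 8, 9, 11, 3, 10] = (3 12 10 11)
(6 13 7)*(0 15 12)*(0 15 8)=[8, 1, 2, 3, 4, 5, 13, 6, 0, 9, 10, 11, 15, 7, 14, 12]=(0 8)(6 13 7)(12 15)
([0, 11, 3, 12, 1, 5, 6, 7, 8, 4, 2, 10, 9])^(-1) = [0, 4, 10, 2, 9, 5, 6, 7, 8, 12, 11, 1, 3]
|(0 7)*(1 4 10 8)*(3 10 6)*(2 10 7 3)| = |(0 3 7)(1 4 6 2 10 8)| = 6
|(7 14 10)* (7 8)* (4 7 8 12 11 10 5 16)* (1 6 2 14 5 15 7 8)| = 30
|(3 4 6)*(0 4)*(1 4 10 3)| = 3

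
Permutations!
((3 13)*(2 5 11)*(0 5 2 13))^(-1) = ((0 5 11 13 3))^(-1) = (0 3 13 11 5)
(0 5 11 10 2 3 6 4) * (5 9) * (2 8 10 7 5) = (0 9 2 3 6 4)(5 11 7)(8 10) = [9, 1, 3, 6, 0, 11, 4, 5, 10, 2, 8, 7]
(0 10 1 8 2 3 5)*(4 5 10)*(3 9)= [4, 8, 9, 10, 5, 0, 6, 7, 2, 3, 1]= (0 4 5)(1 8 2 9 3 10)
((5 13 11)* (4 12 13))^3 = ((4 12 13 11 5))^3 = (4 11 12 5 13)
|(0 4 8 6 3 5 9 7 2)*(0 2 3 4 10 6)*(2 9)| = 5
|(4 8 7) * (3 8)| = |(3 8 7 4)| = 4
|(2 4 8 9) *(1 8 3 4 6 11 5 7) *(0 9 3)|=11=|(0 9 2 6 11 5 7 1 8 3 4)|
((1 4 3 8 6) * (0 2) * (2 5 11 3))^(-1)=((0 5 11 3 8 6 1 4 2))^(-1)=(0 2 4 1 6 8 3 11 5)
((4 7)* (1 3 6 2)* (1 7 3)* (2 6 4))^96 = ((2 7)(3 4))^96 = (7)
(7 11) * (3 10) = (3 10)(7 11) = [0, 1, 2, 10, 4, 5, 6, 11, 8, 9, 3, 7]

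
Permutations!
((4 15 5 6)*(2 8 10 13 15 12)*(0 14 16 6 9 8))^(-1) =(0 2 12 4 6 16 14)(5 15 13 10 8 9)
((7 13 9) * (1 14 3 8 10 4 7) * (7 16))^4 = ((1 14 3 8 10 4 16 7 13 9))^4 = (1 10 13 3 16)(4 9 8 7 14)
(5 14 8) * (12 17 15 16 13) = (5 14 8)(12 17 15 16 13) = [0, 1, 2, 3, 4, 14, 6, 7, 5, 9, 10, 11, 17, 12, 8, 16, 13, 15]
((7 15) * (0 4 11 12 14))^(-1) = (0 14 12 11 4)(7 15)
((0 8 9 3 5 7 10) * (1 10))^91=(0 3 1 8 5 10 9 7)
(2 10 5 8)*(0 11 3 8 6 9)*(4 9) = [11, 1, 10, 8, 9, 6, 4, 7, 2, 0, 5, 3] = (0 11 3 8 2 10 5 6 4 9)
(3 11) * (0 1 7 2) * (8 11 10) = (0 1 7 2)(3 10 8 11) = [1, 7, 0, 10, 4, 5, 6, 2, 11, 9, 8, 3]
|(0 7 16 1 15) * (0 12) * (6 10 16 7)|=|(0 6 10 16 1 15 12)|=7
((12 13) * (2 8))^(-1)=((2 8)(12 13))^(-1)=(2 8)(12 13)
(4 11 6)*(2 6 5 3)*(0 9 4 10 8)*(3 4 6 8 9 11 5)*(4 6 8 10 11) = (0 4 5 6 11 3 2 10 9 8) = [4, 1, 10, 2, 5, 6, 11, 7, 0, 8, 9, 3]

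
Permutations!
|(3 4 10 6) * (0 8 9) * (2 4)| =|(0 8 9)(2 4 10 6 3)| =15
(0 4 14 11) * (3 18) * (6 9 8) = (0 4 14 11)(3 18)(6 9 8) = [4, 1, 2, 18, 14, 5, 9, 7, 6, 8, 10, 0, 12, 13, 11, 15, 16, 17, 3]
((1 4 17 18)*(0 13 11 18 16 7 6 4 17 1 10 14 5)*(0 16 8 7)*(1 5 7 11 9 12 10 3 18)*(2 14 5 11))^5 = (0 5 12 13 16 10 9)(1 7 17 6 8 4 2 11 14)(3 18)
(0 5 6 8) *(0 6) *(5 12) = [12, 1, 2, 3, 4, 0, 8, 7, 6, 9, 10, 11, 5] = (0 12 5)(6 8)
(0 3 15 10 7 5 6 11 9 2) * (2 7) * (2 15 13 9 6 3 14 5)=(0 14 5 3 13 9 7 2)(6 11)(10 15)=[14, 1, 0, 13, 4, 3, 11, 2, 8, 7, 15, 6, 12, 9, 5, 10]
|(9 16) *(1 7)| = |(1 7)(9 16)| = 2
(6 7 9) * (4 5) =(4 5)(6 7 9) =[0, 1, 2, 3, 5, 4, 7, 9, 8, 6]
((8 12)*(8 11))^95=(8 11 12)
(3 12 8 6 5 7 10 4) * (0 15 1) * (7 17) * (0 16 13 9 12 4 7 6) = [15, 16, 2, 4, 3, 17, 5, 10, 0, 12, 7, 11, 8, 9, 14, 1, 13, 6] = (0 15 1 16 13 9 12 8)(3 4)(5 17 6)(7 10)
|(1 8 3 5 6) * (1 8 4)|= |(1 4)(3 5 6 8)|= 4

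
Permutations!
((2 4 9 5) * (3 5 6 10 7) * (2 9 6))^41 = ((2 4 6 10 7 3 5 9))^41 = (2 4 6 10 7 3 5 9)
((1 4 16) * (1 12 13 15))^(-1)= (1 15 13 12 16 4)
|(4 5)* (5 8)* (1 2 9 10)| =|(1 2 9 10)(4 8 5)| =12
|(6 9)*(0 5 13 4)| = |(0 5 13 4)(6 9)| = 4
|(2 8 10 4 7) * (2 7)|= |(2 8 10 4)|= 4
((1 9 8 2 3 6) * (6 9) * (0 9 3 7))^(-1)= ((0 9 8 2 7)(1 6))^(-1)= (0 7 2 8 9)(1 6)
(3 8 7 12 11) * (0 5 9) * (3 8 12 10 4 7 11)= [5, 1, 2, 12, 7, 9, 6, 10, 11, 0, 4, 8, 3]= (0 5 9)(3 12)(4 7 10)(8 11)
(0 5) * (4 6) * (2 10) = [5, 1, 10, 3, 6, 0, 4, 7, 8, 9, 2] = (0 5)(2 10)(4 6)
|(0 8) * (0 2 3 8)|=3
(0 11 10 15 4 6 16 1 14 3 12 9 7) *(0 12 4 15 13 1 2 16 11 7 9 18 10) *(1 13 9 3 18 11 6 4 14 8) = (0 7 12 11)(1 8)(2 16)(3 14 18 10 9) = [7, 8, 16, 14, 4, 5, 6, 12, 1, 3, 9, 0, 11, 13, 18, 15, 2, 17, 10]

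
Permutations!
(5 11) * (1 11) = (1 11 5) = [0, 11, 2, 3, 4, 1, 6, 7, 8, 9, 10, 5]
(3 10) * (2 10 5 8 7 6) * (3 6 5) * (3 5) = [0, 1, 10, 5, 4, 8, 2, 3, 7, 9, 6] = (2 10 6)(3 5 8 7)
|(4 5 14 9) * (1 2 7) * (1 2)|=|(2 7)(4 5 14 9)|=4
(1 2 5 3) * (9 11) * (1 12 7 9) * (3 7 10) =(1 2 5 7 9 11)(3 12 10) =[0, 2, 5, 12, 4, 7, 6, 9, 8, 11, 3, 1, 10]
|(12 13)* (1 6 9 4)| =|(1 6 9 4)(12 13)| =4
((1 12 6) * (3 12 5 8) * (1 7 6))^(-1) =(1 12 3 8 5)(6 7)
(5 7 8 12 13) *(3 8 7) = (3 8 12 13 5) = [0, 1, 2, 8, 4, 3, 6, 7, 12, 9, 10, 11, 13, 5]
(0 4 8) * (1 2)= (0 4 8)(1 2)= [4, 2, 1, 3, 8, 5, 6, 7, 0]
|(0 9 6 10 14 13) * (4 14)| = 7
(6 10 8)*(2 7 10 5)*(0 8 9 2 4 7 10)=[8, 1, 10, 3, 7, 4, 5, 0, 6, 2, 9]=(0 8 6 5 4 7)(2 10 9)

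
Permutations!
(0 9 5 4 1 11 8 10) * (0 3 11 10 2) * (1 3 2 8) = [9, 10, 0, 11, 3, 4, 6, 7, 8, 5, 2, 1] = (0 9 5 4 3 11 1 10 2)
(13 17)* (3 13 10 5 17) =[0, 1, 2, 13, 4, 17, 6, 7, 8, 9, 5, 11, 12, 3, 14, 15, 16, 10] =(3 13)(5 17 10)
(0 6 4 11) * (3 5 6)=(0 3 5 6 4 11)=[3, 1, 2, 5, 11, 6, 4, 7, 8, 9, 10, 0]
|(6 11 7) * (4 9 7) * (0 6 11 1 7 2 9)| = 6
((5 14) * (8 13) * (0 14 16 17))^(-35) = ((0 14 5 16 17)(8 13))^(-35) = (17)(8 13)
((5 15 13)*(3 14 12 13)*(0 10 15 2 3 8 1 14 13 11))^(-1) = (0 11 12 14 1 8 15 10)(2 5 13 3)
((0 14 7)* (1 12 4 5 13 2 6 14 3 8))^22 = (0 14 2 5 12 8)(1 3 7 6 13 4) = ((0 3 8 1 12 4 5 13 2 6 14 7))^22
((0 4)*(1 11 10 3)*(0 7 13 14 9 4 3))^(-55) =(14) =((0 3 1 11 10)(4 7 13 14 9))^(-55)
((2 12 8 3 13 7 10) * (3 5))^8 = (13)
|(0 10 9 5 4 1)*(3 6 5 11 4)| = 6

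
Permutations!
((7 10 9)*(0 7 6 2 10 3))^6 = (2 9)(6 10)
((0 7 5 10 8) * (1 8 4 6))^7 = ((0 7 5 10 4 6 1 8))^7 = (0 8 1 6 4 10 5 7)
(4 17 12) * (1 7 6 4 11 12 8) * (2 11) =(1 7 6 4 17 8)(2 11 12) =[0, 7, 11, 3, 17, 5, 4, 6, 1, 9, 10, 12, 2, 13, 14, 15, 16, 8]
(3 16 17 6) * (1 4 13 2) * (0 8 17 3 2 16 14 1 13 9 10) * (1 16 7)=(0 8 17 6 2 13 7 1 4 9 10)(3 14 16)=[8, 4, 13, 14, 9, 5, 2, 1, 17, 10, 0, 11, 12, 7, 16, 15, 3, 6]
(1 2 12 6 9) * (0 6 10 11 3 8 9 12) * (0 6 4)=(0 4)(1 2 6 12 10 11 3 8 9)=[4, 2, 6, 8, 0, 5, 12, 7, 9, 1, 11, 3, 10]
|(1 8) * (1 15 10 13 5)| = |(1 8 15 10 13 5)| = 6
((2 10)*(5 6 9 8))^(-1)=(2 10)(5 8 9 6)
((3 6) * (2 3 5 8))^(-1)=(2 8 5 6 3)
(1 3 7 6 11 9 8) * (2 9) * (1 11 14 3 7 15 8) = (1 7 6 14 3 15 8 11 2 9) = [0, 7, 9, 15, 4, 5, 14, 6, 11, 1, 10, 2, 12, 13, 3, 8]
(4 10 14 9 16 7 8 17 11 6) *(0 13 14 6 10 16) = (0 13 14 9)(4 16 7 8 17 11 10 6) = [13, 1, 2, 3, 16, 5, 4, 8, 17, 0, 6, 10, 12, 14, 9, 15, 7, 11]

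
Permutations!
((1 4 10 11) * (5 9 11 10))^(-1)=(1 11 9 5 4)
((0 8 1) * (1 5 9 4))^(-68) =(0 4 5)(1 9 8)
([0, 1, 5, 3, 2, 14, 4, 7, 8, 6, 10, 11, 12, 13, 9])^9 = (2 9)(4 14)(5 6)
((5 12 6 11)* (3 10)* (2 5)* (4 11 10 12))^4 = (12)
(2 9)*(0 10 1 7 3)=(0 10 1 7 3)(2 9)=[10, 7, 9, 0, 4, 5, 6, 3, 8, 2, 1]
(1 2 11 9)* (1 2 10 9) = (1 10 9 2 11) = [0, 10, 11, 3, 4, 5, 6, 7, 8, 2, 9, 1]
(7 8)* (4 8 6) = (4 8 7 6) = [0, 1, 2, 3, 8, 5, 4, 6, 7]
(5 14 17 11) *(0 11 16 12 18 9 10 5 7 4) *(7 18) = (0 11 18 9 10 5 14 17 16 12 7 4) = [11, 1, 2, 3, 0, 14, 6, 4, 8, 10, 5, 18, 7, 13, 17, 15, 12, 16, 9]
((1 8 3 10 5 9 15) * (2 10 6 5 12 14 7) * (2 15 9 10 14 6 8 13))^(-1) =(1 15 7 14 2 13)(3 8)(5 6 12 10)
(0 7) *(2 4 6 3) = [7, 1, 4, 2, 6, 5, 3, 0] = (0 7)(2 4 6 3)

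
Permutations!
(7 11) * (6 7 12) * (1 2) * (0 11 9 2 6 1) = (0 11 12 1 6 7 9 2) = [11, 6, 0, 3, 4, 5, 7, 9, 8, 2, 10, 12, 1]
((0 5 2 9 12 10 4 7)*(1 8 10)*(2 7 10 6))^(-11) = (0 5 7)(1 8 6 2 9 12)(4 10)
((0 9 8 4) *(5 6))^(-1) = (0 4 8 9)(5 6)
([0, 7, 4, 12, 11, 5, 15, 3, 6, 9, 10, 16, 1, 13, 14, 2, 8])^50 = (1 3)(2 4 11 16 8 6 15)(7 12)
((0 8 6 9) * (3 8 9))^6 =(9)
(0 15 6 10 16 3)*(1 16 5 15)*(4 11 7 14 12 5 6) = (0 1 16 3)(4 11 7 14 12 5 15)(6 10) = [1, 16, 2, 0, 11, 15, 10, 14, 8, 9, 6, 7, 5, 13, 12, 4, 3]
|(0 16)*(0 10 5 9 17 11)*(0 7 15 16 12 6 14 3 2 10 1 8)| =16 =|(0 12 6 14 3 2 10 5 9 17 11 7 15 16 1 8)|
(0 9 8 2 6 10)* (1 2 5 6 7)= (0 9 8 5 6 10)(1 2 7)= [9, 2, 7, 3, 4, 6, 10, 1, 5, 8, 0]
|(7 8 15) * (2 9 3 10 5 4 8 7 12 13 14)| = |(2 9 3 10 5 4 8 15 12 13 14)| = 11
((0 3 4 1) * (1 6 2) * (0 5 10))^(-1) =(0 10 5 1 2 6 4 3)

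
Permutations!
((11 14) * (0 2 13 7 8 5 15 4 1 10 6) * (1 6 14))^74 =(0 13 8 15 6 2 7 5 4)(1 14)(10 11)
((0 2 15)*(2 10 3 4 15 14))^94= ((0 10 3 4 15)(2 14))^94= (0 15 4 3 10)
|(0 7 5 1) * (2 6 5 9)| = 7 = |(0 7 9 2 6 5 1)|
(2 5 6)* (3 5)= (2 3 5 6)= [0, 1, 3, 5, 4, 6, 2]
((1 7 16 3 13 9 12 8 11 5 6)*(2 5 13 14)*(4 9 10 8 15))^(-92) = (1 14)(2 7)(3 6)(5 16)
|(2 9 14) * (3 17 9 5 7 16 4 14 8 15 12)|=6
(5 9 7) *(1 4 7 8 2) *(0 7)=(0 7 5 9 8 2 1 4)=[7, 4, 1, 3, 0, 9, 6, 5, 2, 8]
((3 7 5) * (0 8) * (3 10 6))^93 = (0 8)(3 10 7 6 5)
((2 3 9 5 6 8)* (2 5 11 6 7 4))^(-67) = ((2 3 9 11 6 8 5 7 4))^(-67) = (2 8 3 5 9 7 11 4 6)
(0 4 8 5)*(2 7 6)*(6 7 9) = (0 4 8 5)(2 9 6) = [4, 1, 9, 3, 8, 0, 2, 7, 5, 6]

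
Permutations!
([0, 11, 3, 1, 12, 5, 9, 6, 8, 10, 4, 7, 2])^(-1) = (1 3 2 12 4 10 9 6 7 11)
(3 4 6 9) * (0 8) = (0 8)(3 4 6 9) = [8, 1, 2, 4, 6, 5, 9, 7, 0, 3]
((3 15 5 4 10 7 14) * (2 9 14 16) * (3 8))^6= (2 5 9 4 14 10 8 7 3 16 15)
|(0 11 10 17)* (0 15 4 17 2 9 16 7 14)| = |(0 11 10 2 9 16 7 14)(4 17 15)| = 24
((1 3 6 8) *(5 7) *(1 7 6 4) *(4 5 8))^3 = (1 6 3 4 5)(7 8) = ((1 3 5 6 4)(7 8))^3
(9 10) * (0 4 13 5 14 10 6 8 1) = (0 4 13 5 14 10 9 6 8 1) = [4, 0, 2, 3, 13, 14, 8, 7, 1, 6, 9, 11, 12, 5, 10]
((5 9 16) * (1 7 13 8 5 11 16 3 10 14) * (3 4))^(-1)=((1 7 13 8 5 9 4 3 10 14)(11 16))^(-1)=(1 14 10 3 4 9 5 8 13 7)(11 16)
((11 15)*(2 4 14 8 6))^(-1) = (2 6 8 14 4)(11 15)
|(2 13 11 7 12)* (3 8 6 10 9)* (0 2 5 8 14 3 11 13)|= 8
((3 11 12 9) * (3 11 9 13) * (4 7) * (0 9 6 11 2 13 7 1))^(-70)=((0 9 2 13 3 6 11 12 7 4 1))^(-70)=(0 12 13 1 11 2 4 6 9 7 3)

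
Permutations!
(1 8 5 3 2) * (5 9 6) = (1 8 9 6 5 3 2) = [0, 8, 1, 2, 4, 3, 5, 7, 9, 6]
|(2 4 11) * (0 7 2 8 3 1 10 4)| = |(0 7 2)(1 10 4 11 8 3)| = 6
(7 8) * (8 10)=(7 10 8)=[0, 1, 2, 3, 4, 5, 6, 10, 7, 9, 8]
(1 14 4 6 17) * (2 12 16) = (1 14 4 6 17)(2 12 16) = [0, 14, 12, 3, 6, 5, 17, 7, 8, 9, 10, 11, 16, 13, 4, 15, 2, 1]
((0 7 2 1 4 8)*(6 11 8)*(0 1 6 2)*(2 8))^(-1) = ((0 7)(1 4 8)(2 6 11))^(-1) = (0 7)(1 8 4)(2 11 6)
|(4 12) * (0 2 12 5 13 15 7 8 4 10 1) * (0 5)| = 11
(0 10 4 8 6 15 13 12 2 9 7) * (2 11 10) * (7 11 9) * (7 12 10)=[2, 1, 12, 3, 8, 5, 15, 0, 6, 11, 4, 7, 9, 10, 14, 13]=(0 2 12 9 11 7)(4 8 6 15 13 10)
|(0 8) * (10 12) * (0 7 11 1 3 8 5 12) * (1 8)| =|(0 5 12 10)(1 3)(7 11 8)| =12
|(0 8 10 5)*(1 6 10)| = |(0 8 1 6 10 5)| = 6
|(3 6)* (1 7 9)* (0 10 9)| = 10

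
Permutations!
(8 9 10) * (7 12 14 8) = (7 12 14 8 9 10) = [0, 1, 2, 3, 4, 5, 6, 12, 9, 10, 7, 11, 14, 13, 8]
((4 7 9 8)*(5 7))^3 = ((4 5 7 9 8))^3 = (4 9 5 8 7)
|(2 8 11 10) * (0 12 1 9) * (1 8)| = 8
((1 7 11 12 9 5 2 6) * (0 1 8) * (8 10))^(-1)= (0 8 10 6 2 5 9 12 11 7 1)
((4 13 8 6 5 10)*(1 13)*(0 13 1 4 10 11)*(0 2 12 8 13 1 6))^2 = ((13)(0 1 6 5 11 2 12 8))^2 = (13)(0 6 11 12)(1 5 2 8)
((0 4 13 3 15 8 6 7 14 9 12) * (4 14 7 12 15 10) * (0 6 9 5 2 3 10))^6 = (15)(0 14 5 2 3)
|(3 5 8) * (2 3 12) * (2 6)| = 6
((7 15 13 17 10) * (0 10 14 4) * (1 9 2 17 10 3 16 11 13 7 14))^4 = (17)(0 13)(3 10)(4 11)(14 16)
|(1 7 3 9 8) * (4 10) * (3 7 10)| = 6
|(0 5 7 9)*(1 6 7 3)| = |(0 5 3 1 6 7 9)| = 7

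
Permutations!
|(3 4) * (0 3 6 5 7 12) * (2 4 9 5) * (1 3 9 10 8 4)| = 35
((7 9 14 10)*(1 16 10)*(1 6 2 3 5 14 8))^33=(1 7)(2 14 3 6 5)(8 10)(9 16)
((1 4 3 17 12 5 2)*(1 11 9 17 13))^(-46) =((1 4 3 13)(2 11 9 17 12 5))^(-46) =(1 3)(2 9 12)(4 13)(5 11 17)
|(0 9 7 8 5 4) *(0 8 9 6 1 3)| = 12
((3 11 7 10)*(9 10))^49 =((3 11 7 9 10))^49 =(3 10 9 7 11)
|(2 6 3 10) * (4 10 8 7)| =7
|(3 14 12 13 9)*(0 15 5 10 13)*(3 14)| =|(0 15 5 10 13 9 14 12)| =8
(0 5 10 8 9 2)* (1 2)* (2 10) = (0 5 2)(1 10 8 9) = [5, 10, 0, 3, 4, 2, 6, 7, 9, 1, 8]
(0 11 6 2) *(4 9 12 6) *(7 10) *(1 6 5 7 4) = (0 11 1 6 2)(4 9 12 5 7 10) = [11, 6, 0, 3, 9, 7, 2, 10, 8, 12, 4, 1, 5]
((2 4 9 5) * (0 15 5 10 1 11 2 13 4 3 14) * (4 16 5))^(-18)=(16)(0 4 10 11 3)(1 2 14 15 9)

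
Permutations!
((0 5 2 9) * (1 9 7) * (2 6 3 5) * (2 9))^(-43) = ((0 9)(1 2 7)(3 5 6))^(-43) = (0 9)(1 7 2)(3 6 5)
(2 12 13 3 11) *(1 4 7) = (1 4 7)(2 12 13 3 11) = [0, 4, 12, 11, 7, 5, 6, 1, 8, 9, 10, 2, 13, 3]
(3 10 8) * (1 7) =(1 7)(3 10 8) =[0, 7, 2, 10, 4, 5, 6, 1, 3, 9, 8]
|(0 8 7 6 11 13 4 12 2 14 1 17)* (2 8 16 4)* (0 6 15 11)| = 14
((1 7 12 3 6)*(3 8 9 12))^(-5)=(1 6 3 7)(8 9 12)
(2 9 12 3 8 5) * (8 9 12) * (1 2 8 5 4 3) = (1 2 12)(3 9 5 8 4) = [0, 2, 12, 9, 3, 8, 6, 7, 4, 5, 10, 11, 1]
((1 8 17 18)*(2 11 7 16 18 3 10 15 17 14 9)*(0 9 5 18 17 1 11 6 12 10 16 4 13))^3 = (0 6 15 14 11 13 2 10 8 18 4 9 12 1 5 7) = ((0 9 2 6 12 10 15 1 8 14 5 18 11 7 4 13)(3 16 17))^3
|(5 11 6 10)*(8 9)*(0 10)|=10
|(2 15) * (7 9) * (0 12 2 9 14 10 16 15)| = |(0 12 2)(7 14 10 16 15 9)| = 6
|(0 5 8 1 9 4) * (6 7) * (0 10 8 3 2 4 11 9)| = 8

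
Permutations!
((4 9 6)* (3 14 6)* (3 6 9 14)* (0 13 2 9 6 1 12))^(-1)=(0 12 1 9 2 13)(4 6 14)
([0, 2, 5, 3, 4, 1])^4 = (1 2 5)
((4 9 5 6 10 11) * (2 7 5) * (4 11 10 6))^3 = (11)(2 4 7 9 5)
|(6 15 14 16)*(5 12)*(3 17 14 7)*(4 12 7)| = |(3 17 14 16 6 15 4 12 5 7)| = 10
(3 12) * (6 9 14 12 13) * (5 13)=(3 5 13 6 9 14 12)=[0, 1, 2, 5, 4, 13, 9, 7, 8, 14, 10, 11, 3, 6, 12]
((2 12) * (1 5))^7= (1 5)(2 12)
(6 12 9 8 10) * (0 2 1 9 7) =[2, 9, 1, 3, 4, 5, 12, 0, 10, 8, 6, 11, 7] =(0 2 1 9 8 10 6 12 7)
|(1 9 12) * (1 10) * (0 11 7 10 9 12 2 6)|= 9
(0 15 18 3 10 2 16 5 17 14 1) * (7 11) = [15, 0, 16, 10, 4, 17, 6, 11, 8, 9, 2, 7, 12, 13, 1, 18, 5, 14, 3] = (0 15 18 3 10 2 16 5 17 14 1)(7 11)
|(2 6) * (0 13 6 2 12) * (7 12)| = |(0 13 6 7 12)| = 5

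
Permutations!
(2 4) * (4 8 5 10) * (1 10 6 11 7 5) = [0, 10, 8, 3, 2, 6, 11, 5, 1, 9, 4, 7] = (1 10 4 2 8)(5 6 11 7)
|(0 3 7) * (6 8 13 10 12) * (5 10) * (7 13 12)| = 6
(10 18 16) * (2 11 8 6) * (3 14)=(2 11 8 6)(3 14)(10 18 16)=[0, 1, 11, 14, 4, 5, 2, 7, 6, 9, 18, 8, 12, 13, 3, 15, 10, 17, 16]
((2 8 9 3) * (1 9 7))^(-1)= ((1 9 3 2 8 7))^(-1)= (1 7 8 2 3 9)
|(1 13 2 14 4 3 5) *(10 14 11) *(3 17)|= 10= |(1 13 2 11 10 14 4 17 3 5)|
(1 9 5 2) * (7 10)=[0, 9, 1, 3, 4, 2, 6, 10, 8, 5, 7]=(1 9 5 2)(7 10)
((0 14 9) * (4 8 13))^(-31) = (0 9 14)(4 13 8)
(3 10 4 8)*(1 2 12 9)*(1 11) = (1 2 12 9 11)(3 10 4 8) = [0, 2, 12, 10, 8, 5, 6, 7, 3, 11, 4, 1, 9]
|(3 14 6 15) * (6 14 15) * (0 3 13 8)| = |(0 3 15 13 8)| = 5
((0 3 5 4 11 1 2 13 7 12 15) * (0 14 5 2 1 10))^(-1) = ((0 3 2 13 7 12 15 14 5 4 11 10))^(-1) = (0 10 11 4 5 14 15 12 7 13 2 3)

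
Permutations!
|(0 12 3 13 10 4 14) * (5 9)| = 14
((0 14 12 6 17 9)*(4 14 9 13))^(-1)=(0 9)(4 13 17 6 12 14)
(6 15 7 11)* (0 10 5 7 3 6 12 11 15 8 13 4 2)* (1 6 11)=(0 10 5 7 15 3 11 12 1 6 8 13 4 2)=[10, 6, 0, 11, 2, 7, 8, 15, 13, 9, 5, 12, 1, 4, 14, 3]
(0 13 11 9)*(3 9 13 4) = (0 4 3 9)(11 13) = [4, 1, 2, 9, 3, 5, 6, 7, 8, 0, 10, 13, 12, 11]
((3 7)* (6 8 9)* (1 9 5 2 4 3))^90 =((1 9 6 8 5 2 4 3 7))^90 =(9)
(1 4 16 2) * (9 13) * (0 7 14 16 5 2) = [7, 4, 1, 3, 5, 2, 6, 14, 8, 13, 10, 11, 12, 9, 16, 15, 0] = (0 7 14 16)(1 4 5 2)(9 13)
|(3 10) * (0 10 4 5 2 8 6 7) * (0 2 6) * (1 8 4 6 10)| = 21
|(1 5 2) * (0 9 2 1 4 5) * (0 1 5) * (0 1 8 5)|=7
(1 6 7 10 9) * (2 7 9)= (1 6 9)(2 7 10)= [0, 6, 7, 3, 4, 5, 9, 10, 8, 1, 2]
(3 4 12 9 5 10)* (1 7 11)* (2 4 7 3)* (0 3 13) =(0 3 7 11 1 13)(2 4 12 9 5 10) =[3, 13, 4, 7, 12, 10, 6, 11, 8, 5, 2, 1, 9, 0]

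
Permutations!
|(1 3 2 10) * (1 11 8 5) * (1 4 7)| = 9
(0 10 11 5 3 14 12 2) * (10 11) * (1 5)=(0 11 1 5 3 14 12 2)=[11, 5, 0, 14, 4, 3, 6, 7, 8, 9, 10, 1, 2, 13, 12]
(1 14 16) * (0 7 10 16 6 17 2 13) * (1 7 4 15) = [4, 14, 13, 3, 15, 5, 17, 10, 8, 9, 16, 11, 12, 0, 6, 1, 7, 2] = (0 4 15 1 14 6 17 2 13)(7 10 16)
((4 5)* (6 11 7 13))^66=(6 7)(11 13)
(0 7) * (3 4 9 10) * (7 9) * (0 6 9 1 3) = [1, 3, 2, 4, 7, 5, 9, 6, 8, 10, 0] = (0 1 3 4 7 6 9 10)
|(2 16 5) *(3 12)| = 6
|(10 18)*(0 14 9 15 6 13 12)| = 14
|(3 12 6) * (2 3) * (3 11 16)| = |(2 11 16 3 12 6)| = 6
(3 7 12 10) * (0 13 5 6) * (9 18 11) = (0 13 5 6)(3 7 12 10)(9 18 11) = [13, 1, 2, 7, 4, 6, 0, 12, 8, 18, 3, 9, 10, 5, 14, 15, 16, 17, 11]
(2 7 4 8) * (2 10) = (2 7 4 8 10) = [0, 1, 7, 3, 8, 5, 6, 4, 10, 9, 2]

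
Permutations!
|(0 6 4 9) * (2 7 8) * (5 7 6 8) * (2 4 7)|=4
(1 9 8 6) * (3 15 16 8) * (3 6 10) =(1 9 6)(3 15 16 8 10) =[0, 9, 2, 15, 4, 5, 1, 7, 10, 6, 3, 11, 12, 13, 14, 16, 8]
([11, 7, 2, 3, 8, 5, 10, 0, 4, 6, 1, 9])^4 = [10, 9, 2, 3, 4, 5, 0, 6, 8, 7, 11, 1]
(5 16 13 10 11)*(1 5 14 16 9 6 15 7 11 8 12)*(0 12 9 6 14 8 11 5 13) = (0 12 1 13 10 11 8 9 14 16)(5 6 15 7) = [12, 13, 2, 3, 4, 6, 15, 5, 9, 14, 11, 8, 1, 10, 16, 7, 0]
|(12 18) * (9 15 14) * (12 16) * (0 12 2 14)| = |(0 12 18 16 2 14 9 15)| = 8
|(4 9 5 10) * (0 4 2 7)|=7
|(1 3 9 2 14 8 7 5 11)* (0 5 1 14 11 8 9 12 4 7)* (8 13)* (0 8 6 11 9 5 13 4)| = |(0 13 6 11 14 5 4 7 1 3 12)(2 9)| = 22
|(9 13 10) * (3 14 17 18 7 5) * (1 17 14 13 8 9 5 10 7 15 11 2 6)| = |(1 17 18 15 11 2 6)(3 13 7 10 5)(8 9)| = 70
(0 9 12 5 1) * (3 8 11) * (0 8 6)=(0 9 12 5 1 8 11 3 6)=[9, 8, 2, 6, 4, 1, 0, 7, 11, 12, 10, 3, 5]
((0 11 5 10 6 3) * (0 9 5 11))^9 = ((11)(3 9 5 10 6))^9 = (11)(3 6 10 5 9)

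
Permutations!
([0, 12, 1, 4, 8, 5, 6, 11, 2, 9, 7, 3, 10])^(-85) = [0, 3, 11, 12, 10, 5, 6, 2, 7, 9, 8, 1, 4]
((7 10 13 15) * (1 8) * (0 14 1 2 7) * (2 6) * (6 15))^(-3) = ((0 14 1 8 15)(2 7 10 13 6))^(-3) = (0 1 15 14 8)(2 10 6 7 13)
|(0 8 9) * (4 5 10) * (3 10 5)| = |(0 8 9)(3 10 4)| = 3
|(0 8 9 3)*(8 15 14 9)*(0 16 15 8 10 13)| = |(0 8 10 13)(3 16 15 14 9)| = 20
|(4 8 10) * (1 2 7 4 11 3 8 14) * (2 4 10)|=|(1 4 14)(2 7 10 11 3 8)|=6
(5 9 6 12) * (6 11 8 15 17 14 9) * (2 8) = [0, 1, 8, 3, 4, 6, 12, 7, 15, 11, 10, 2, 5, 13, 9, 17, 16, 14] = (2 8 15 17 14 9 11)(5 6 12)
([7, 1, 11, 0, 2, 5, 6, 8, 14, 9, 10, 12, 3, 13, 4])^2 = [8, 1, 12, 7, 11, 5, 6, 14, 4, 9, 10, 3, 0, 13, 2]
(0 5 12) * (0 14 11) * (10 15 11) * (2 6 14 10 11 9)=(0 5 12 10 15 9 2 6 14 11)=[5, 1, 6, 3, 4, 12, 14, 7, 8, 2, 15, 0, 10, 13, 11, 9]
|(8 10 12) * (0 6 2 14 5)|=15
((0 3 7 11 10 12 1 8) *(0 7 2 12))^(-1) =((0 3 2 12 1 8 7 11 10))^(-1) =(0 10 11 7 8 1 12 2 3)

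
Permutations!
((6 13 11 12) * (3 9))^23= ((3 9)(6 13 11 12))^23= (3 9)(6 12 11 13)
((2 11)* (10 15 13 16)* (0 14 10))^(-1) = (0 16 13 15 10 14)(2 11)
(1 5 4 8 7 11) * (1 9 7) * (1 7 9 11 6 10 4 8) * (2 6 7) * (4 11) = [0, 5, 6, 3, 1, 8, 10, 7, 2, 9, 11, 4] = (1 5 8 2 6 10 11 4)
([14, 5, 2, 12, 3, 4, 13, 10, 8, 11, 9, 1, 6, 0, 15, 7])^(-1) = (0 13 6 12 3 4 5 1 11 9 10 7 15 14)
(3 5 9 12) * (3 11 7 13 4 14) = (3 5 9 12 11 7 13 4 14) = [0, 1, 2, 5, 14, 9, 6, 13, 8, 12, 10, 7, 11, 4, 3]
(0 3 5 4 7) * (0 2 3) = (2 3 5 4 7) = [0, 1, 3, 5, 7, 4, 6, 2]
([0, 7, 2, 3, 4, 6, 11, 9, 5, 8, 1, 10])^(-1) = [0, 10, 2, 3, 4, 8, 5, 1, 9, 7, 11, 6]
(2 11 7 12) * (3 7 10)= (2 11 10 3 7 12)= [0, 1, 11, 7, 4, 5, 6, 12, 8, 9, 3, 10, 2]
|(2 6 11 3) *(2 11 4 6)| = 2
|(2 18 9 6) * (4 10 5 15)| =|(2 18 9 6)(4 10 5 15)| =4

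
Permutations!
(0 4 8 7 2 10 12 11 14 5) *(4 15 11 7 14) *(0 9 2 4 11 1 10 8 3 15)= [0, 10, 8, 15, 3, 9, 6, 4, 14, 2, 12, 11, 7, 13, 5, 1]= (1 10 12 7 4 3 15)(2 8 14 5 9)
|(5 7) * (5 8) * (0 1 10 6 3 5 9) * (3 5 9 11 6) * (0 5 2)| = |(0 1 10 3 9 5 7 8 11 6 2)| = 11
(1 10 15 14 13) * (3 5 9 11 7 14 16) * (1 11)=(1 10 15 16 3 5 9)(7 14 13 11)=[0, 10, 2, 5, 4, 9, 6, 14, 8, 1, 15, 7, 12, 11, 13, 16, 3]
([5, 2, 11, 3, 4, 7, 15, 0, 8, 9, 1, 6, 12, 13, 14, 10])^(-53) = [5, 2, 11, 3, 4, 7, 15, 0, 8, 9, 1, 6, 12, 13, 14, 10]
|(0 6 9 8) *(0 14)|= |(0 6 9 8 14)|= 5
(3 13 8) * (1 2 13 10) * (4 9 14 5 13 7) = (1 2 7 4 9 14 5 13 8 3 10) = [0, 2, 7, 10, 9, 13, 6, 4, 3, 14, 1, 11, 12, 8, 5]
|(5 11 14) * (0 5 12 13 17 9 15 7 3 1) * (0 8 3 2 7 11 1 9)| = 12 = |(0 5 1 8 3 9 15 11 14 12 13 17)(2 7)|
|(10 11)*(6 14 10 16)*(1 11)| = 6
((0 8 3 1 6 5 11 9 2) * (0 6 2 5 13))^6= (0 13 6 2 1 3 8)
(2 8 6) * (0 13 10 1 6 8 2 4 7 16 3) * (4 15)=(0 13 10 1 6 15 4 7 16 3)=[13, 6, 2, 0, 7, 5, 15, 16, 8, 9, 1, 11, 12, 10, 14, 4, 3]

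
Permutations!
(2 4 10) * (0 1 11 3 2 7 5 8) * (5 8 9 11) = (0 1 5 9 11 3 2 4 10 7 8) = [1, 5, 4, 2, 10, 9, 6, 8, 0, 11, 7, 3]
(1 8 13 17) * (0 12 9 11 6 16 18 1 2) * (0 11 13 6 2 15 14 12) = (1 8 6 16 18)(2 11)(9 13 17 15 14 12) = [0, 8, 11, 3, 4, 5, 16, 7, 6, 13, 10, 2, 9, 17, 12, 14, 18, 15, 1]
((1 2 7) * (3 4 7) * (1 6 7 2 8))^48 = (8)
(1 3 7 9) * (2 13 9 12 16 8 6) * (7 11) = (1 3 11 7 12 16 8 6 2 13 9) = [0, 3, 13, 11, 4, 5, 2, 12, 6, 1, 10, 7, 16, 9, 14, 15, 8]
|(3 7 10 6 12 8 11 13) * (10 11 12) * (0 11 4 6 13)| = 6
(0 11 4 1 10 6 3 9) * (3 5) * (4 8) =[11, 10, 2, 9, 1, 3, 5, 7, 4, 0, 6, 8] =(0 11 8 4 1 10 6 5 3 9)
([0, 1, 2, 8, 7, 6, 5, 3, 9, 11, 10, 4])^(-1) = [0, 1, 2, 7, 11, 6, 5, 4, 3, 8, 10, 9]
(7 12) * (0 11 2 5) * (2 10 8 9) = (0 11 10 8 9 2 5)(7 12) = [11, 1, 5, 3, 4, 0, 6, 12, 9, 2, 8, 10, 7]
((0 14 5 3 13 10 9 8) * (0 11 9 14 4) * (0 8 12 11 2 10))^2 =((0 4 8 2 10 14 5 3 13)(9 12 11))^2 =(0 8 10 5 13 4 2 14 3)(9 11 12)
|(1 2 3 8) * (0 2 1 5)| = |(0 2 3 8 5)| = 5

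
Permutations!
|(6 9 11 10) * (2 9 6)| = 4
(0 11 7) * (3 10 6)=(0 11 7)(3 10 6)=[11, 1, 2, 10, 4, 5, 3, 0, 8, 9, 6, 7]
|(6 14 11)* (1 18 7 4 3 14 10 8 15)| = 11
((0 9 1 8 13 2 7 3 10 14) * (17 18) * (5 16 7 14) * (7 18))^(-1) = (0 14 2 13 8 1 9)(3 7 17 18 16 5 10)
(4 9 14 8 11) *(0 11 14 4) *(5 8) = (0 11)(4 9)(5 8 14) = [11, 1, 2, 3, 9, 8, 6, 7, 14, 4, 10, 0, 12, 13, 5]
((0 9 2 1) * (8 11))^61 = ((0 9 2 1)(8 11))^61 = (0 9 2 1)(8 11)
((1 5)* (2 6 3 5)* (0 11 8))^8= ((0 11 8)(1 2 6 3 5))^8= (0 8 11)(1 3 2 5 6)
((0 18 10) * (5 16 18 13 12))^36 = ((0 13 12 5 16 18 10))^36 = (0 13 12 5 16 18 10)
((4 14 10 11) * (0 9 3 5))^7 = (0 5 3 9)(4 11 10 14)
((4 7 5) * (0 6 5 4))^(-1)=((0 6 5)(4 7))^(-1)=(0 5 6)(4 7)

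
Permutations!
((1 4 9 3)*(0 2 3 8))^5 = (0 9 1 2 8 4 3)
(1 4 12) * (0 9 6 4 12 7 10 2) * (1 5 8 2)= (0 9 6 4 7 10 1 12 5 8 2)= [9, 12, 0, 3, 7, 8, 4, 10, 2, 6, 1, 11, 5]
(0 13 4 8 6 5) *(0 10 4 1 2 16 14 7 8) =(0 13 1 2 16 14 7 8 6 5 10 4) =[13, 2, 16, 3, 0, 10, 5, 8, 6, 9, 4, 11, 12, 1, 7, 15, 14]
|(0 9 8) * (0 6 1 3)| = 6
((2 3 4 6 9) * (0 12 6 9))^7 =(0 12 6)(2 9 4 3)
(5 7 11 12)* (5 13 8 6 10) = (5 7 11 12 13 8 6 10) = [0, 1, 2, 3, 4, 7, 10, 11, 6, 9, 5, 12, 13, 8]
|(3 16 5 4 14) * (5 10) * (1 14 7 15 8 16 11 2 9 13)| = |(1 14 3 11 2 9 13)(4 7 15 8 16 10 5)| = 7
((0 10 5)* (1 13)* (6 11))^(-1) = (0 5 10)(1 13)(6 11)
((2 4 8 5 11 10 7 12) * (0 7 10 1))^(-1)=((0 7 12 2 4 8 5 11 1))^(-1)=(0 1 11 5 8 4 2 12 7)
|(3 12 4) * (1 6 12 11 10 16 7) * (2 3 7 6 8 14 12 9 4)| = 13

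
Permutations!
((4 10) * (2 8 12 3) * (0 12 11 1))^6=((0 12 3 2 8 11 1)(4 10))^6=(0 1 11 8 2 3 12)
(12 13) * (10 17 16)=(10 17 16)(12 13)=[0, 1, 2, 3, 4, 5, 6, 7, 8, 9, 17, 11, 13, 12, 14, 15, 10, 16]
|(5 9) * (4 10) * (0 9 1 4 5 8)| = 12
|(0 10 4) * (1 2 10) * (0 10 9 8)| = 10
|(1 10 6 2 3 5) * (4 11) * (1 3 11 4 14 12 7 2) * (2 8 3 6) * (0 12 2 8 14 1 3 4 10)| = 21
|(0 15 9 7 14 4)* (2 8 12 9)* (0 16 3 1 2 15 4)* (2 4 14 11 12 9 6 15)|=8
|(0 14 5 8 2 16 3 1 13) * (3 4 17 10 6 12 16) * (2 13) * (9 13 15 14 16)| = 36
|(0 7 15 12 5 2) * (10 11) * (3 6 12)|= 8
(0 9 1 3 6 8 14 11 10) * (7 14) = (0 9 1 3 6 8 7 14 11 10) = [9, 3, 2, 6, 4, 5, 8, 14, 7, 1, 0, 10, 12, 13, 11]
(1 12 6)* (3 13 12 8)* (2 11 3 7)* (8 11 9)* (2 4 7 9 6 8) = (1 11 3 13 12 8 9 2 6)(4 7) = [0, 11, 6, 13, 7, 5, 1, 4, 9, 2, 10, 3, 8, 12]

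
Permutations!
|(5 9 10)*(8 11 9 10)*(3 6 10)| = 12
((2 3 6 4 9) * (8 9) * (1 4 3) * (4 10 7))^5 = (1 9 4 10 2 8 7)(3 6)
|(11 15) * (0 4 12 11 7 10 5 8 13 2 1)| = |(0 4 12 11 15 7 10 5 8 13 2 1)| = 12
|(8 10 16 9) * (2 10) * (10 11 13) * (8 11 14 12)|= 20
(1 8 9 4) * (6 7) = (1 8 9 4)(6 7) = [0, 8, 2, 3, 1, 5, 7, 6, 9, 4]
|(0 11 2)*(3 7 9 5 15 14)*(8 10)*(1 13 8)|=12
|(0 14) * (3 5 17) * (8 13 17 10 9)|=|(0 14)(3 5 10 9 8 13 17)|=14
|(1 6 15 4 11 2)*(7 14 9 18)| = 12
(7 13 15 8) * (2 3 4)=(2 3 4)(7 13 15 8)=[0, 1, 3, 4, 2, 5, 6, 13, 7, 9, 10, 11, 12, 15, 14, 8]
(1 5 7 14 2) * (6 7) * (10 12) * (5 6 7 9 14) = (1 6 9 14 2)(5 7)(10 12) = [0, 6, 1, 3, 4, 7, 9, 5, 8, 14, 12, 11, 10, 13, 2]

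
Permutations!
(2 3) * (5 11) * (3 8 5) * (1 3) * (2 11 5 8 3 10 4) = [0, 10, 3, 11, 2, 5, 6, 7, 8, 9, 4, 1] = (1 10 4 2 3 11)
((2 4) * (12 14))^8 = ((2 4)(12 14))^8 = (14)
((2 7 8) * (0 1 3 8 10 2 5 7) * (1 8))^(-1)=(0 2 10 7 5 8)(1 3)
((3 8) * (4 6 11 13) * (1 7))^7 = (1 7)(3 8)(4 13 11 6)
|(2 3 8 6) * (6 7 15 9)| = |(2 3 8 7 15 9 6)| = 7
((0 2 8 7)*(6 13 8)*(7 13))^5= (0 2 6 7)(8 13)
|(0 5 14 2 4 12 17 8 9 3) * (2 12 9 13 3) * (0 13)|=6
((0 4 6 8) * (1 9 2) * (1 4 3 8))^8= (0 8 3)(1 4 9 6 2)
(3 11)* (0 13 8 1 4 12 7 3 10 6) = (0 13 8 1 4 12 7 3 11 10 6) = [13, 4, 2, 11, 12, 5, 0, 3, 1, 9, 6, 10, 7, 8]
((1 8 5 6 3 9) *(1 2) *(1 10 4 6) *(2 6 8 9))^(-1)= (1 5 8 4 10 2 3 6 9)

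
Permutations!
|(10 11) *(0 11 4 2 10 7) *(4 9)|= |(0 11 7)(2 10 9 4)|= 12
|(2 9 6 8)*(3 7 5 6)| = 7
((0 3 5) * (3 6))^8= (6)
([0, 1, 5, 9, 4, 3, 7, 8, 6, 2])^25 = (2 5 3 9)(6 7 8)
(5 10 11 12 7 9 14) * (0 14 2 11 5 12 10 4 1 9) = (0 14 12 7)(1 9 2 11 10 5 4) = [14, 9, 11, 3, 1, 4, 6, 0, 8, 2, 5, 10, 7, 13, 12]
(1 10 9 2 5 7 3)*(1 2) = (1 10 9)(2 5 7 3) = [0, 10, 5, 2, 4, 7, 6, 3, 8, 1, 9]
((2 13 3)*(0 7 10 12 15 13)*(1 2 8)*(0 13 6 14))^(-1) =((0 7 10 12 15 6 14)(1 2 13 3 8))^(-1) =(0 14 6 15 12 10 7)(1 8 3 13 2)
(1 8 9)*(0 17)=(0 17)(1 8 9)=[17, 8, 2, 3, 4, 5, 6, 7, 9, 1, 10, 11, 12, 13, 14, 15, 16, 0]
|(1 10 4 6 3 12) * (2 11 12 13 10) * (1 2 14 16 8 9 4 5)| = 33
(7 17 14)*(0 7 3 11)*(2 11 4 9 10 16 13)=(0 7 17 14 3 4 9 10 16 13 2 11)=[7, 1, 11, 4, 9, 5, 6, 17, 8, 10, 16, 0, 12, 2, 3, 15, 13, 14]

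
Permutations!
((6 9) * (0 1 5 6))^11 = (0 1 5 6 9)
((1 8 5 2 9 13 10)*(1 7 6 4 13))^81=((1 8 5 2 9)(4 13 10 7 6))^81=(1 8 5 2 9)(4 13 10 7 6)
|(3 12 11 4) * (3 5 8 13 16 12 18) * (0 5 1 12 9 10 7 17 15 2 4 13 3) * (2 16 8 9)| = |(0 5 9 10 7 17 15 16 2 4 1 12 11 13 8 3 18)| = 17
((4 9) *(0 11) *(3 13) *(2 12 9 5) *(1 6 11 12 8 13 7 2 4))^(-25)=(13)(0 11 6 1 9 12)(4 5)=((0 12 9 1 6 11)(2 8 13 3 7)(4 5))^(-25)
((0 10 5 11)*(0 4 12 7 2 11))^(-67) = (0 5 10)(2 12 11 7 4)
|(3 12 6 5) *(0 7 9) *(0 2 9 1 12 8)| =8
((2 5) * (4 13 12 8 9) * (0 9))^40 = (0 12 4)(8 13 9)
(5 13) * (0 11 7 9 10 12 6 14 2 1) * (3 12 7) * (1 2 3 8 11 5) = (0 5 13 1)(3 12 6 14)(7 9 10)(8 11) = [5, 0, 2, 12, 4, 13, 14, 9, 11, 10, 7, 8, 6, 1, 3]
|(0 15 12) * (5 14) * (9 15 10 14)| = |(0 10 14 5 9 15 12)| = 7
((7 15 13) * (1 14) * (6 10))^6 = ((1 14)(6 10)(7 15 13))^6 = (15)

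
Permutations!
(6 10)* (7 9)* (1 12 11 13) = (1 12 11 13)(6 10)(7 9) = [0, 12, 2, 3, 4, 5, 10, 9, 8, 7, 6, 13, 11, 1]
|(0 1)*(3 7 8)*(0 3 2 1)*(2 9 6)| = |(1 3 7 8 9 6 2)| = 7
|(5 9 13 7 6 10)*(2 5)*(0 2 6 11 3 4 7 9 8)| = 4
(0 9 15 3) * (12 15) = [9, 1, 2, 0, 4, 5, 6, 7, 8, 12, 10, 11, 15, 13, 14, 3] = (0 9 12 15 3)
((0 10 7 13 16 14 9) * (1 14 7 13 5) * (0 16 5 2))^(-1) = (0 2 7 16 9 14 1 5 13 10)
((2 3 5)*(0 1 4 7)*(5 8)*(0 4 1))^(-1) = (2 5 8 3)(4 7)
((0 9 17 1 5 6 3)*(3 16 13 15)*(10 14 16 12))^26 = (17)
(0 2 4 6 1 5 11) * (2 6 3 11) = (0 6 1 5 2 4 3 11) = [6, 5, 4, 11, 3, 2, 1, 7, 8, 9, 10, 0]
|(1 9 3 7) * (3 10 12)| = 6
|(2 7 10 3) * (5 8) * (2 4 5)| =7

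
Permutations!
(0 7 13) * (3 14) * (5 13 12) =(0 7 12 5 13)(3 14) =[7, 1, 2, 14, 4, 13, 6, 12, 8, 9, 10, 11, 5, 0, 3]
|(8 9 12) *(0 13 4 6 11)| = |(0 13 4 6 11)(8 9 12)| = 15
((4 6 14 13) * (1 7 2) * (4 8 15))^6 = ((1 7 2)(4 6 14 13 8 15))^6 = (15)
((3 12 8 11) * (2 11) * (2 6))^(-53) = (2 11 3 12 8 6)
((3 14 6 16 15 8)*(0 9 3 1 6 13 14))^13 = ((0 9 3)(1 6 16 15 8)(13 14))^13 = (0 9 3)(1 15 6 8 16)(13 14)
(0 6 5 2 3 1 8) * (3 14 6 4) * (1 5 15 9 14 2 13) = (0 4 3 5 13 1 8)(6 15 9 14) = [4, 8, 2, 5, 3, 13, 15, 7, 0, 14, 10, 11, 12, 1, 6, 9]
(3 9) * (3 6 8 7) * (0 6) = (0 6 8 7 3 9) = [6, 1, 2, 9, 4, 5, 8, 3, 7, 0]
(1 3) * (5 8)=(1 3)(5 8)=[0, 3, 2, 1, 4, 8, 6, 7, 5]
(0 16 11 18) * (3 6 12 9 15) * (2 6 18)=(0 16 11 2 6 12 9 15 3 18)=[16, 1, 6, 18, 4, 5, 12, 7, 8, 15, 10, 2, 9, 13, 14, 3, 11, 17, 0]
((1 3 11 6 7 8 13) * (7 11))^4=((1 3 7 8 13)(6 11))^4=(1 13 8 7 3)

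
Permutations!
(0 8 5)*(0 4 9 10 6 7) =(0 8 5 4 9 10 6 7) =[8, 1, 2, 3, 9, 4, 7, 0, 5, 10, 6]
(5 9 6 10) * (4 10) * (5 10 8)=(10)(4 8 5 9 6)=[0, 1, 2, 3, 8, 9, 4, 7, 5, 6, 10]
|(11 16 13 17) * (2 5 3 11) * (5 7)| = 8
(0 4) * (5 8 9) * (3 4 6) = [6, 1, 2, 4, 0, 8, 3, 7, 9, 5] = (0 6 3 4)(5 8 9)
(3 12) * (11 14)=(3 12)(11 14)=[0, 1, 2, 12, 4, 5, 6, 7, 8, 9, 10, 14, 3, 13, 11]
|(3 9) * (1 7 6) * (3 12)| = 3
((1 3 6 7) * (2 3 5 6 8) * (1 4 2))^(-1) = ((1 5 6 7 4 2 3 8))^(-1) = (1 8 3 2 4 7 6 5)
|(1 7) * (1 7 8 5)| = |(1 8 5)| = 3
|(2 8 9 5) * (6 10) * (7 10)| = |(2 8 9 5)(6 7 10)| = 12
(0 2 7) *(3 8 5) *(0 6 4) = (0 2 7 6 4)(3 8 5) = [2, 1, 7, 8, 0, 3, 4, 6, 5]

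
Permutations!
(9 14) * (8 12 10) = [0, 1, 2, 3, 4, 5, 6, 7, 12, 14, 8, 11, 10, 13, 9] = (8 12 10)(9 14)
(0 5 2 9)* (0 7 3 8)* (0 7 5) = (2 9 5)(3 8 7) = [0, 1, 9, 8, 4, 2, 6, 3, 7, 5]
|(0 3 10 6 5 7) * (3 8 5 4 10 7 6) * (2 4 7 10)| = 10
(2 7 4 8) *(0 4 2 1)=[4, 0, 7, 3, 8, 5, 6, 2, 1]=(0 4 8 1)(2 7)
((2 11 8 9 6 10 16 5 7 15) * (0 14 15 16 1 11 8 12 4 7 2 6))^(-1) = (0 9 8 2 5 16 7 4 12 11 1 10 6 15 14)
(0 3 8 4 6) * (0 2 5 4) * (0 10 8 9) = (0 3 9)(2 5 4 6)(8 10) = [3, 1, 5, 9, 6, 4, 2, 7, 10, 0, 8]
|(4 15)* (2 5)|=|(2 5)(4 15)|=2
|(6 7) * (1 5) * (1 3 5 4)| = |(1 4)(3 5)(6 7)| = 2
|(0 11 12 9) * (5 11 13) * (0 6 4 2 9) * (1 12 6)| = |(0 13 5 11 6 4 2 9 1 12)| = 10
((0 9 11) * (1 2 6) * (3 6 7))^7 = ((0 9 11)(1 2 7 3 6))^7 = (0 9 11)(1 7 6 2 3)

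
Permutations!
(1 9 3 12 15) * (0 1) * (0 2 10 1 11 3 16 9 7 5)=(0 11 3 12 15 2 10 1 7 5)(9 16)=[11, 7, 10, 12, 4, 0, 6, 5, 8, 16, 1, 3, 15, 13, 14, 2, 9]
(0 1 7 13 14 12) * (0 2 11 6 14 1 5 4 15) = (0 5 4 15)(1 7 13)(2 11 6 14 12) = [5, 7, 11, 3, 15, 4, 14, 13, 8, 9, 10, 6, 2, 1, 12, 0]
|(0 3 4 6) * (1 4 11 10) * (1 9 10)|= 6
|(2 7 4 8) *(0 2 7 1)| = 3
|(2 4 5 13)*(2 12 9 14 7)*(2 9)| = 15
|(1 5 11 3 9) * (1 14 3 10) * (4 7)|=12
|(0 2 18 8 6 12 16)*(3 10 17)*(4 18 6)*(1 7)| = |(0 2 6 12 16)(1 7)(3 10 17)(4 18 8)| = 30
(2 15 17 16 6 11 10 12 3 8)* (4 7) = [0, 1, 15, 8, 7, 5, 11, 4, 2, 9, 12, 10, 3, 13, 14, 17, 6, 16] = (2 15 17 16 6 11 10 12 3 8)(4 7)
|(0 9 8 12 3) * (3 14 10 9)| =|(0 3)(8 12 14 10 9)| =10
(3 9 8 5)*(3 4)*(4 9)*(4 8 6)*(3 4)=(3 8 5 9 6)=[0, 1, 2, 8, 4, 9, 3, 7, 5, 6]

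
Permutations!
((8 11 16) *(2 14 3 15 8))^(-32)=((2 14 3 15 8 11 16))^(-32)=(2 15 16 3 11 14 8)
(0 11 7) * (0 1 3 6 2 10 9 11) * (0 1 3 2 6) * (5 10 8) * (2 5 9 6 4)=[1, 5, 8, 0, 2, 10, 4, 3, 9, 11, 6, 7]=(0 1 5 10 6 4 2 8 9 11 7 3)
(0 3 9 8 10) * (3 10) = (0 10)(3 9 8) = [10, 1, 2, 9, 4, 5, 6, 7, 3, 8, 0]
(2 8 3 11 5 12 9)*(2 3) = (2 8)(3 11 5 12 9) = [0, 1, 8, 11, 4, 12, 6, 7, 2, 3, 10, 5, 9]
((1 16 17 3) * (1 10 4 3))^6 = ((1 16 17)(3 10 4))^6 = (17)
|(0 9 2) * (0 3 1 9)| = |(1 9 2 3)| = 4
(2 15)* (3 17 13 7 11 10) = [0, 1, 15, 17, 4, 5, 6, 11, 8, 9, 3, 10, 12, 7, 14, 2, 16, 13] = (2 15)(3 17 13 7 11 10)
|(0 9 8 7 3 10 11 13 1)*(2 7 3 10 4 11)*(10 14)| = |(0 9 8 3 4 11 13 1)(2 7 14 10)| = 8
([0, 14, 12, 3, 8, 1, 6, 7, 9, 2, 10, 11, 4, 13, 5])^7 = (1 14 5)(2 4 9 12 8)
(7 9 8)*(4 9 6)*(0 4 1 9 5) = [4, 9, 2, 3, 5, 0, 1, 6, 7, 8] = (0 4 5)(1 9 8 7 6)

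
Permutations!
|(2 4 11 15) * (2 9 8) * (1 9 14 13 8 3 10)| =|(1 9 3 10)(2 4 11 15 14 13 8)| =28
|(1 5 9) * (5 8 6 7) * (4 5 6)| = |(1 8 4 5 9)(6 7)| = 10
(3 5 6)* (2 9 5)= (2 9 5 6 3)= [0, 1, 9, 2, 4, 6, 3, 7, 8, 5]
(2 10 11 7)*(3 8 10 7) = [0, 1, 7, 8, 4, 5, 6, 2, 10, 9, 11, 3] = (2 7)(3 8 10 11)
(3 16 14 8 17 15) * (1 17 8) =(1 17 15 3 16 14) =[0, 17, 2, 16, 4, 5, 6, 7, 8, 9, 10, 11, 12, 13, 1, 3, 14, 15]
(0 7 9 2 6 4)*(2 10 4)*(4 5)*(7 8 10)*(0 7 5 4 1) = (0 8 10 4 7 9 5 1)(2 6) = [8, 0, 6, 3, 7, 1, 2, 9, 10, 5, 4]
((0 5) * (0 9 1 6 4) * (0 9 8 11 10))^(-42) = ((0 5 8 11 10)(1 6 4 9))^(-42) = (0 11 5 10 8)(1 4)(6 9)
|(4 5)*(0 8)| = 2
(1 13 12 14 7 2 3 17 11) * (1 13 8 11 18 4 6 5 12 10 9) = (1 8 11 13 10 9)(2 3 17 18 4 6 5 12 14 7) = [0, 8, 3, 17, 6, 12, 5, 2, 11, 1, 9, 13, 14, 10, 7, 15, 16, 18, 4]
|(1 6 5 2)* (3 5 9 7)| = |(1 6 9 7 3 5 2)| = 7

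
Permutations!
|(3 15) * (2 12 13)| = |(2 12 13)(3 15)| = 6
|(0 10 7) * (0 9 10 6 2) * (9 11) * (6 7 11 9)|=7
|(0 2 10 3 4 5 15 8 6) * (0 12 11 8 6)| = |(0 2 10 3 4 5 15 6 12 11 8)| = 11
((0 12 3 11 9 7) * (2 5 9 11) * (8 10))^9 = ((0 12 3 2 5 9 7)(8 10))^9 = (0 3 5 7 12 2 9)(8 10)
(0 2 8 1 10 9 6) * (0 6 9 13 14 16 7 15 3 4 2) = (1 10 13 14 16 7 15 3 4 2 8) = [0, 10, 8, 4, 2, 5, 6, 15, 1, 9, 13, 11, 12, 14, 16, 3, 7]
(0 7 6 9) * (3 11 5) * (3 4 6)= [7, 1, 2, 11, 6, 4, 9, 3, 8, 0, 10, 5]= (0 7 3 11 5 4 6 9)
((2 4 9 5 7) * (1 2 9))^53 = ((1 2 4)(5 7 9))^53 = (1 4 2)(5 9 7)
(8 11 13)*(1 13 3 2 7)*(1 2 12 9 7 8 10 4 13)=(2 8 11 3 12 9 7)(4 13 10)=[0, 1, 8, 12, 13, 5, 6, 2, 11, 7, 4, 3, 9, 10]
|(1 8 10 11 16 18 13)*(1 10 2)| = 15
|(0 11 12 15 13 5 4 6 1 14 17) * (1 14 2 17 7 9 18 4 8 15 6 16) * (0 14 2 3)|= |(0 11 12 6 2 17 14 7 9 18 4 16 1 3)(5 8 15 13)|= 28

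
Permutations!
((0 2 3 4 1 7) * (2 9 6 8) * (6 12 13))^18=(0 3 13 7 2 12 1 8 9 4 6)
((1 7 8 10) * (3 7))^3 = ((1 3 7 8 10))^3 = (1 8 3 10 7)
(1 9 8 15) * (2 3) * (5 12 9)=(1 5 12 9 8 15)(2 3)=[0, 5, 3, 2, 4, 12, 6, 7, 15, 8, 10, 11, 9, 13, 14, 1]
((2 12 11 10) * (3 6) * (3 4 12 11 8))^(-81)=(3 8 12 4 6)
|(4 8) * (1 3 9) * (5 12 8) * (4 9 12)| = |(1 3 12 8 9)(4 5)| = 10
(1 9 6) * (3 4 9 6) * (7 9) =(1 6)(3 4 7 9) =[0, 6, 2, 4, 7, 5, 1, 9, 8, 3]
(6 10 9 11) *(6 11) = (11)(6 10 9) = [0, 1, 2, 3, 4, 5, 10, 7, 8, 6, 9, 11]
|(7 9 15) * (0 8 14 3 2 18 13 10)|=|(0 8 14 3 2 18 13 10)(7 9 15)|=24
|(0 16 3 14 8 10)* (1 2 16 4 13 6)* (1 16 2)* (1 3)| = 10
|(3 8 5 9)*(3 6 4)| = |(3 8 5 9 6 4)| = 6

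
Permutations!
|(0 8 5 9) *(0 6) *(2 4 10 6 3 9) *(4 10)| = 6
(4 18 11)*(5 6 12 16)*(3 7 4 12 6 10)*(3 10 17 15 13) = (3 7 4 18 11 12 16 5 17 15 13) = [0, 1, 2, 7, 18, 17, 6, 4, 8, 9, 10, 12, 16, 3, 14, 13, 5, 15, 11]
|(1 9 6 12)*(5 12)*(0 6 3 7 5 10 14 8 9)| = 11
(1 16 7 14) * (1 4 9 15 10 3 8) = (1 16 7 14 4 9 15 10 3 8) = [0, 16, 2, 8, 9, 5, 6, 14, 1, 15, 3, 11, 12, 13, 4, 10, 7]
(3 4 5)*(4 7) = (3 7 4 5) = [0, 1, 2, 7, 5, 3, 6, 4]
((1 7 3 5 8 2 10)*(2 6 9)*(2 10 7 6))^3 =(1 10 9 6)(2 5 7 8 3)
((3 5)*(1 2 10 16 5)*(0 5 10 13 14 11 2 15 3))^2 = ((0 5)(1 15 3)(2 13 14 11)(10 16))^2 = (16)(1 3 15)(2 14)(11 13)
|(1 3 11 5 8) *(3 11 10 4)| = |(1 11 5 8)(3 10 4)| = 12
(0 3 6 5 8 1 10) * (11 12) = [3, 10, 2, 6, 4, 8, 5, 7, 1, 9, 0, 12, 11] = (0 3 6 5 8 1 10)(11 12)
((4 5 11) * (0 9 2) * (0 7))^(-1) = (0 7 2 9)(4 11 5)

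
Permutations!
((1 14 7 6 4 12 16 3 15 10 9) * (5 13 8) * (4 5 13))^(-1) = ((1 14 7 6 5 4 12 16 3 15 10 9)(8 13))^(-1) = (1 9 10 15 3 16 12 4 5 6 7 14)(8 13)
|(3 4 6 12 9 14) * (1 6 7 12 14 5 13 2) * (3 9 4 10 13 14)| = 6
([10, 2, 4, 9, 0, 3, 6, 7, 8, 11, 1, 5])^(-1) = [4, 10, 1, 5, 2, 11, 6, 7, 8, 3, 0, 9]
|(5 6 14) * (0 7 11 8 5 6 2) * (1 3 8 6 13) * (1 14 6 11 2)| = 12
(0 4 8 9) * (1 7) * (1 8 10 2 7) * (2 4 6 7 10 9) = [6, 1, 10, 3, 9, 5, 7, 8, 2, 0, 4] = (0 6 7 8 2 10 4 9)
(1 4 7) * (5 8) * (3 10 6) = (1 4 7)(3 10 6)(5 8) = [0, 4, 2, 10, 7, 8, 3, 1, 5, 9, 6]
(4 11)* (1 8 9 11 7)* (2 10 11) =(1 8 9 2 10 11 4 7) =[0, 8, 10, 3, 7, 5, 6, 1, 9, 2, 11, 4]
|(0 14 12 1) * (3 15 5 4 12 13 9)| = 10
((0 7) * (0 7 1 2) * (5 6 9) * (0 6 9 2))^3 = ((0 1)(2 6)(5 9))^3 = (0 1)(2 6)(5 9)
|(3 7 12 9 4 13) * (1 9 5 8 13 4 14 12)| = |(1 9 14 12 5 8 13 3 7)| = 9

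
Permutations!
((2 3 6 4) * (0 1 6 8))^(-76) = (0 1 6 4 2 3 8)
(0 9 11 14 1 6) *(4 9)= [4, 6, 2, 3, 9, 5, 0, 7, 8, 11, 10, 14, 12, 13, 1]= (0 4 9 11 14 1 6)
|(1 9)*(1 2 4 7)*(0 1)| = |(0 1 9 2 4 7)| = 6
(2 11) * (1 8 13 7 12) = [0, 8, 11, 3, 4, 5, 6, 12, 13, 9, 10, 2, 1, 7] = (1 8 13 7 12)(2 11)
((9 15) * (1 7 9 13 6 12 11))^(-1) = (1 11 12 6 13 15 9 7)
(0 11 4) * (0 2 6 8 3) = [11, 1, 6, 0, 2, 5, 8, 7, 3, 9, 10, 4] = (0 11 4 2 6 8 3)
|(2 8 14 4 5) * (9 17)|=10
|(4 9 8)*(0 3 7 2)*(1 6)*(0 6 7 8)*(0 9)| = 4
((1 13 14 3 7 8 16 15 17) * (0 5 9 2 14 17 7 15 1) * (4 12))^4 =((0 5 9 2 14 3 15 7 8 16 1 13 17)(4 12))^4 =(0 14 8 17 2 7 13 9 15 1 5 3 16)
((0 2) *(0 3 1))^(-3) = (0 2 3 1)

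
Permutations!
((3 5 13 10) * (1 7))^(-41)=(1 7)(3 10 13 5)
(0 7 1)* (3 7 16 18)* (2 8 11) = (0 16 18 3 7 1)(2 8 11) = [16, 0, 8, 7, 4, 5, 6, 1, 11, 9, 10, 2, 12, 13, 14, 15, 18, 17, 3]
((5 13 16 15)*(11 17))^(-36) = (17)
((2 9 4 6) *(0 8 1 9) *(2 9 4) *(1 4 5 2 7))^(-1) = (0 2 5 1 7 9 6 4 8) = ((0 8 4 6 9 7 1 5 2))^(-1)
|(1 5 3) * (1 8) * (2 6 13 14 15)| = 20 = |(1 5 3 8)(2 6 13 14 15)|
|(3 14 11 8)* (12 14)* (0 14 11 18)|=12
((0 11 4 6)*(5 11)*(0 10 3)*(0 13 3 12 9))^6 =(13)(0 12 6 11)(4 5 9 10)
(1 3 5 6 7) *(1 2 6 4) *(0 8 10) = [8, 3, 6, 5, 1, 4, 7, 2, 10, 9, 0] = (0 8 10)(1 3 5 4)(2 6 7)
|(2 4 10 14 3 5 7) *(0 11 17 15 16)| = 35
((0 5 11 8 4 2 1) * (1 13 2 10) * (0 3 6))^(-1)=((0 5 11 8 4 10 1 3 6)(2 13))^(-1)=(0 6 3 1 10 4 8 11 5)(2 13)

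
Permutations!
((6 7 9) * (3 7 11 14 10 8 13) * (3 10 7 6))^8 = (3 11 7)(6 14 9)(8 10 13) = ((3 6 11 14 7 9)(8 13 10))^8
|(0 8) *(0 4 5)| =|(0 8 4 5)| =4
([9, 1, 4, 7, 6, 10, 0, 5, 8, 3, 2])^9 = (10)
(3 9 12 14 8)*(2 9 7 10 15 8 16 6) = (2 9 12 14 16 6)(3 7 10 15 8) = [0, 1, 9, 7, 4, 5, 2, 10, 3, 12, 15, 11, 14, 13, 16, 8, 6]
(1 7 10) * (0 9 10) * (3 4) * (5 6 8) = (0 9 10 1 7)(3 4)(5 6 8) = [9, 7, 2, 4, 3, 6, 8, 0, 5, 10, 1]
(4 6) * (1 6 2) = [0, 6, 1, 3, 2, 5, 4] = (1 6 4 2)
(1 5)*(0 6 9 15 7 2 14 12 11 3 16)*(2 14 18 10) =(0 6 9 15 7 14 12 11 3 16)(1 5)(2 18 10) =[6, 5, 18, 16, 4, 1, 9, 14, 8, 15, 2, 3, 11, 13, 12, 7, 0, 17, 10]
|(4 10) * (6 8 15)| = 6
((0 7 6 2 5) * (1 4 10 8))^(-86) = ((0 7 6 2 5)(1 4 10 8))^(-86) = (0 5 2 6 7)(1 10)(4 8)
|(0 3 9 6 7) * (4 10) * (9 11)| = 6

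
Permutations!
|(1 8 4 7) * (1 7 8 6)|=|(1 6)(4 8)|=2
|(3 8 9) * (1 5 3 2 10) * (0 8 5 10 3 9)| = 4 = |(0 8)(1 10)(2 3 5 9)|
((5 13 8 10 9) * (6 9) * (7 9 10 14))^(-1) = ((5 13 8 14 7 9)(6 10))^(-1) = (5 9 7 14 8 13)(6 10)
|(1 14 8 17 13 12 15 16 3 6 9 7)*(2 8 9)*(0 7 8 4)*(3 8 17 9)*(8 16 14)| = |(0 7 1 8 9 17 13 12 15 14 3 6 2 4)| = 14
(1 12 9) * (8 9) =[0, 12, 2, 3, 4, 5, 6, 7, 9, 1, 10, 11, 8] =(1 12 8 9)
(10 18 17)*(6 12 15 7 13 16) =(6 12 15 7 13 16)(10 18 17) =[0, 1, 2, 3, 4, 5, 12, 13, 8, 9, 18, 11, 15, 16, 14, 7, 6, 10, 17]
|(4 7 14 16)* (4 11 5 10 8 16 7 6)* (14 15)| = 30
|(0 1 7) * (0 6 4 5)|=|(0 1 7 6 4 5)|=6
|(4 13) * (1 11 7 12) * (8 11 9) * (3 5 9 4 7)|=5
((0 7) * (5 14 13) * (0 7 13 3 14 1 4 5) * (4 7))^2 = (14)(1 4)(5 7)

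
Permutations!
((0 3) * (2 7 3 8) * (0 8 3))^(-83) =(0 8 7 3 2)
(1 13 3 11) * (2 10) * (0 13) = (0 13 3 11 1)(2 10) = [13, 0, 10, 11, 4, 5, 6, 7, 8, 9, 2, 1, 12, 3]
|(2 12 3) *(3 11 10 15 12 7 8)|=|(2 7 8 3)(10 15 12 11)|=4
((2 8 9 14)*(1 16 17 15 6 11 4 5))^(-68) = ((1 16 17 15 6 11 4 5)(2 8 9 14))^(-68) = (1 6)(4 17)(5 15)(11 16)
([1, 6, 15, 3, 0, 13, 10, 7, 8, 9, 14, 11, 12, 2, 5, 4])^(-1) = (0 4 15 2 13 5 14 10 6 1)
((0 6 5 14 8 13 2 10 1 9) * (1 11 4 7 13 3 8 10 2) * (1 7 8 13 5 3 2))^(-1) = (0 9 1 2 8 4 11 10 14 5 7 13 3 6)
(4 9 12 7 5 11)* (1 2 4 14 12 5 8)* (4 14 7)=(1 2 14 12 4 9 5 11 7 8)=[0, 2, 14, 3, 9, 11, 6, 8, 1, 5, 10, 7, 4, 13, 12]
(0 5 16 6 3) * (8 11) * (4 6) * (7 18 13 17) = (0 5 16 4 6 3)(7 18 13 17)(8 11) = [5, 1, 2, 0, 6, 16, 3, 18, 11, 9, 10, 8, 12, 17, 14, 15, 4, 7, 13]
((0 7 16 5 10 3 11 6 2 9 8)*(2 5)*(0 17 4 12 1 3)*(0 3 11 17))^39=(0 2)(1 5 17)(3 12 6)(4 11 10)(7 9)(8 16)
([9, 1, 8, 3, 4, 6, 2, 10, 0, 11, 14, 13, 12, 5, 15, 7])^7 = (0 8 2 6 5 13 11 9)(7 15 14 10)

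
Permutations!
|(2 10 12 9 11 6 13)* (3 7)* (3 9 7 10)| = 9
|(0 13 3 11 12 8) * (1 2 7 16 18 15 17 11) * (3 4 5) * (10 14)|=|(0 13 4 5 3 1 2 7 16 18 15 17 11 12 8)(10 14)|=30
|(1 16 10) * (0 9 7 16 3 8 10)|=4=|(0 9 7 16)(1 3 8 10)|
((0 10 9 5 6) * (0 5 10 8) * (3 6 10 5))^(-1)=(0 8)(3 6)(5 9 10)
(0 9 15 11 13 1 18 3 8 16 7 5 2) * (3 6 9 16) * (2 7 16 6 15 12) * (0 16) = (0 6 9 12 2 16)(1 18 15 11 13)(3 8)(5 7) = [6, 18, 16, 8, 4, 7, 9, 5, 3, 12, 10, 13, 2, 1, 14, 11, 0, 17, 15]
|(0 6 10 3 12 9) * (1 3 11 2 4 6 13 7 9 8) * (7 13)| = |(13)(0 7 9)(1 3 12 8)(2 4 6 10 11)| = 60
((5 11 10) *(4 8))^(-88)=((4 8)(5 11 10))^(-88)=(5 10 11)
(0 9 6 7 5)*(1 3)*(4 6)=[9, 3, 2, 1, 6, 0, 7, 5, 8, 4]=(0 9 4 6 7 5)(1 3)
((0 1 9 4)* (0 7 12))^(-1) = (0 12 7 4 9 1)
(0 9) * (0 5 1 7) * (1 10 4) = (0 9 5 10 4 1 7) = [9, 7, 2, 3, 1, 10, 6, 0, 8, 5, 4]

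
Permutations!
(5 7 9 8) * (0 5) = (0 5 7 9 8) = [5, 1, 2, 3, 4, 7, 6, 9, 0, 8]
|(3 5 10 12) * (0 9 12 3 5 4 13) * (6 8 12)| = 10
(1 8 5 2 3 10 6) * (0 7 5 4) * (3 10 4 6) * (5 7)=(0 5 2 10 3 4)(1 8 6)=[5, 8, 10, 4, 0, 2, 1, 7, 6, 9, 3]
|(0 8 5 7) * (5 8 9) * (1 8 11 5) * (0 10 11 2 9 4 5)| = 12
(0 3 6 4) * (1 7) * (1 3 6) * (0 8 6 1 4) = (0 1 7 3 4 8 6) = [1, 7, 2, 4, 8, 5, 0, 3, 6]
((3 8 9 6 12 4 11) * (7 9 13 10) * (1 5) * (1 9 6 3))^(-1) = ((1 5 9 3 8 13 10 7 6 12 4 11))^(-1) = (1 11 4 12 6 7 10 13 8 3 9 5)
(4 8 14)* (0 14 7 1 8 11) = (0 14 4 11)(1 8 7) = [14, 8, 2, 3, 11, 5, 6, 1, 7, 9, 10, 0, 12, 13, 4]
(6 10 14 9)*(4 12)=(4 12)(6 10 14 9)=[0, 1, 2, 3, 12, 5, 10, 7, 8, 6, 14, 11, 4, 13, 9]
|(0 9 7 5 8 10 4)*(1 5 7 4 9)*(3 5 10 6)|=|(0 1 10 9 4)(3 5 8 6)|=20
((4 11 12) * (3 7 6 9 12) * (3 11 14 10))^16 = ((3 7 6 9 12 4 14 10))^16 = (14)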